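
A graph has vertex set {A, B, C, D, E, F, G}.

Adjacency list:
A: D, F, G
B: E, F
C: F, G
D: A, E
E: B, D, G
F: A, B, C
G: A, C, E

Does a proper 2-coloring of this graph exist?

The cycle A-G-E-B-F-A has odd length 5, so it cannot be 2-colored; at least 3 colors are needed.
So 2 colors are not enough.

No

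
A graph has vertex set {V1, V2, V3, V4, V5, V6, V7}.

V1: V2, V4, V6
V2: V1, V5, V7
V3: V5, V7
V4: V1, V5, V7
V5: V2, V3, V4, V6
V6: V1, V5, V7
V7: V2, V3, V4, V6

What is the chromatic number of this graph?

V2 and V5 are adjacent, so at least 2 colors are needed.
2 colors suffice: color 1 → {V1, V5, V7}; color 2 → {V2, V3, V4, V6}. Each edge has distinct colors on its endpoints.

2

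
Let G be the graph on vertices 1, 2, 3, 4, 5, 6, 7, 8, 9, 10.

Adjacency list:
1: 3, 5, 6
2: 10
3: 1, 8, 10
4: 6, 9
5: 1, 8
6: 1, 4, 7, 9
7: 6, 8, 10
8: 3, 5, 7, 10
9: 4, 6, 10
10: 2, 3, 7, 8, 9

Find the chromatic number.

3, 8, 10 are mutually adjacent, so at least 3 colors are needed.
3 colors suffice: color a → {5, 6, 10}; color b → {1, 2, 8, 9}; color c → {3, 4, 7}. Every edge joins two different colors.

3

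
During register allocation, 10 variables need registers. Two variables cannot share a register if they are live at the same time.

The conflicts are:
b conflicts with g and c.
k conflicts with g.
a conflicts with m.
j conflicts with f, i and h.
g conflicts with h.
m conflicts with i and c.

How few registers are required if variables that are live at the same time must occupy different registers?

The cycle m-c-b-g-h-j-i-m has odd length 7, so it cannot be 2-colored; at least 3 registers are needed.
A valid assignment using 3 registers: b=2, k=2, a=2, j=1, f=2, g=1, m=1, i=2, h=2, c=3. Every pair that conflicts lands in different registers.

3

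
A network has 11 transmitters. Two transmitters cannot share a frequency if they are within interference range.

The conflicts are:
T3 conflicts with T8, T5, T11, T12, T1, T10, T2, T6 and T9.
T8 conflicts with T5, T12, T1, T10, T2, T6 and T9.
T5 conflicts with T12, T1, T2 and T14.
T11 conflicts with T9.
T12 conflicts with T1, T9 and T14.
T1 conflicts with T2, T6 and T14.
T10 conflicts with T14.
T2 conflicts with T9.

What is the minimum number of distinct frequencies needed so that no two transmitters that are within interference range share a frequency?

T3, T8, T5, T12, T1 all conflict with each other, so at least 5 frequencies are needed.
5 frequencies suffice: T3=1, T8=2, T5=5, T11=2, T12=4, T1=3, T10=3, T2=4, T6=4, T9=3, T14=1. Every pair that conflicts lands in different frequencies.

5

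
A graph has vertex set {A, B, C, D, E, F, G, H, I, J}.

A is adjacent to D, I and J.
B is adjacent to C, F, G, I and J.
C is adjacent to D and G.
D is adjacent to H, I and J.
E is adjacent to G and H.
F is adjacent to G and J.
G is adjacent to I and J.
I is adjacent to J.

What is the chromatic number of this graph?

4

A, D, I, J are mutually adjacent (a clique of size 4), so at least 4 colors are needed.
One proper 4-coloring: A=4, B=4, C=1, D=2, E=3, F=3, G=2, H=1, I=3, J=1. No two adjacent vertices share a color.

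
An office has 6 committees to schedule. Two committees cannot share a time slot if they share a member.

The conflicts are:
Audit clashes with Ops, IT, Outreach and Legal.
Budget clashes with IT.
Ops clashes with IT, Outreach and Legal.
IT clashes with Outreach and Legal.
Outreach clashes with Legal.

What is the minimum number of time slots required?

Audit, Ops, IT, Outreach, Legal are mutually in conflict, so at least 5 time slots are needed.
5 time slots suffice: time slot 1 → {IT}; time slot 2 → {Budget, Outreach}; time slot 3 → {Legal}; time slot 4 → {Ops}; time slot 5 → {Audit}. Every pair that conflicts lands in different time slots.

5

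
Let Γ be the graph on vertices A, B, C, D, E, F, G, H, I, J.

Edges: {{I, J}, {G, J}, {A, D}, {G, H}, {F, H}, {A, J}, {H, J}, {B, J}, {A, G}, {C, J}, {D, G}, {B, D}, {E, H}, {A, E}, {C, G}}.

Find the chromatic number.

G, H, J form a triangle, so at least 3 colors are needed.
3 colors suffice: color 1 → {D, E, F, J}; color 2 → {B, G, I}; color 3 → {A, C, H}. No two adjacent vertices share a color.

3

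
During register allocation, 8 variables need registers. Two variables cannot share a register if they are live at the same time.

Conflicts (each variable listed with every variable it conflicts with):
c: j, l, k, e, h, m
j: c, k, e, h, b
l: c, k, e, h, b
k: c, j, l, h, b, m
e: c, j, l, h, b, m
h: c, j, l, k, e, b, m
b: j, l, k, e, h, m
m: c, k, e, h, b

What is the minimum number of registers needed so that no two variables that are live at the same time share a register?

e, h, b, m are mutually in conflict, so at least 4 registers are needed.
4 registers suffice: register 1 → {h}; register 2 → {k, e}; register 3 → {c, b}; register 4 → {j, l, m}. Every pair that conflicts lands in different registers.

4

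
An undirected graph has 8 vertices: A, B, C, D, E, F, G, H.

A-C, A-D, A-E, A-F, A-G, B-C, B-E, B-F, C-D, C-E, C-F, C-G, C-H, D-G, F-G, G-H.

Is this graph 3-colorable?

No

A, C, D, G are pairwise adjacent (a clique of size 4), so at least 4 colors are needed.
So 3 colors are not enough.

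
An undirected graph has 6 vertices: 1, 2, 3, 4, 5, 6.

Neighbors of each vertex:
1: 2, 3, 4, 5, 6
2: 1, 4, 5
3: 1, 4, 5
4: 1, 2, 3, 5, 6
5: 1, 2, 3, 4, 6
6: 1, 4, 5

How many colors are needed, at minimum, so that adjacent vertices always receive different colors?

1, 3, 4, 5 form a clique, so at least 4 colors are needed.
4 colors suffice: color a → {5}; color b → {4}; color c → {1}; color d → {2, 3, 6}. Each edge has distinct colors on its endpoints.

4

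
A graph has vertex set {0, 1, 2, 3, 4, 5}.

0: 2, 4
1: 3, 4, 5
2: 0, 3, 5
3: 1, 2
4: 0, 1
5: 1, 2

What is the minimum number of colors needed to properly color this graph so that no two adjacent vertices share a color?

3

The cycle 4-0-2-5-1-4 has odd length 5, so it cannot be 2-colored; at least 3 colors are needed.
3 colors suffice: color a → {1, 2}; color b → {0, 3, 5}; color c → {4}. Each edge has distinct colors on its endpoints.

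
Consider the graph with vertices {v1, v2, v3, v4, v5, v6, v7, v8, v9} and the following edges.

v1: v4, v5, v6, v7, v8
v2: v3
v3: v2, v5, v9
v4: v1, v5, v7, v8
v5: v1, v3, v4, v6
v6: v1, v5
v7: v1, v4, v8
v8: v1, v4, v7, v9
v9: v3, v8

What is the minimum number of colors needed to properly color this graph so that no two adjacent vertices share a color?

4

v1, v4, v7, v8 form a clique, so at least 4 colors are needed.
One proper 4-coloring: v1=1, v2=2, v3=1, v4=3, v5=2, v6=3, v7=4, v8=2, v9=3. Each edge has distinct colors on its endpoints.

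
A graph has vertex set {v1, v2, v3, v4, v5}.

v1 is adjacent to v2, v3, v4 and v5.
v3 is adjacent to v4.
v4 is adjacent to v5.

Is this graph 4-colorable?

The chromatic number is 3. v1, v3, v4 are mutually adjacent, so at least 3 colors are needed.
One proper 3-coloring: v1=1, v2=2, v3=3, v4=2, v5=3.
Since 4 ≥ 3, a proper 4-coloring certainly exists.

Yes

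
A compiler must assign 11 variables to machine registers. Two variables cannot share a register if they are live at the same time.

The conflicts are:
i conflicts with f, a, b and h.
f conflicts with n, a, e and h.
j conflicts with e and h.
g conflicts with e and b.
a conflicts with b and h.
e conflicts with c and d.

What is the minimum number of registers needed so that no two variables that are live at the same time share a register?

i, f, a, h are mutually in conflict, so at least 4 registers are needed.
Using 4 registers: i=1, f=2, j=2, n=1, g=3, a=4, e=1, b=2, c=2, h=3, d=2. Each listed conflict is separated.

4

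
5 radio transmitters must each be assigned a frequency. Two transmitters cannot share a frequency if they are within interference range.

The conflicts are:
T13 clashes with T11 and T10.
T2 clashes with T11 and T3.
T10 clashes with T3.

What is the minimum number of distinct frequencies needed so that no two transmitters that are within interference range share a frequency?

The cycle T13-T11-T2-T3-T10-T13 has odd length 5, so it cannot be 2-colored; at least 3 frequencies are needed.
3 frequencies suffice: frequency 1 → {T2, T10}; frequency 2 → {T11, T3}; frequency 3 → {T13}. Each listed conflict is separated.

3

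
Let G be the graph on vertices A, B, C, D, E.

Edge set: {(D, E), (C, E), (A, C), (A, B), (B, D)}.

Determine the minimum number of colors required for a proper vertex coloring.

The cycle C-A-B-D-E-C has odd length 5, so it cannot be 2-colored; at least 3 colors are needed.
3 colors suffice: A=green, B=red, C=blue, D=blue, E=red. No two adjacent vertices share a color.

3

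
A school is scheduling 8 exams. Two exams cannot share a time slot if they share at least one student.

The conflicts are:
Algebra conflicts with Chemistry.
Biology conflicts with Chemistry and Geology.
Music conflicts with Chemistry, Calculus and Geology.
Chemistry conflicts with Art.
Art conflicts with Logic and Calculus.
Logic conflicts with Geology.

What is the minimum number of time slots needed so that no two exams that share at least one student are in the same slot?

3

The cycle Logic-Geology-Biology-Chemistry-Art-Logic has odd length 5, so it cannot be 2-colored; at least 3 time slots are needed.
3 time slots suffice: Algebra=2, Biology=2, Music=2, Chemistry=1, Art=2, Logic=3, Calculus=1, Geology=1. Each listed conflict is separated.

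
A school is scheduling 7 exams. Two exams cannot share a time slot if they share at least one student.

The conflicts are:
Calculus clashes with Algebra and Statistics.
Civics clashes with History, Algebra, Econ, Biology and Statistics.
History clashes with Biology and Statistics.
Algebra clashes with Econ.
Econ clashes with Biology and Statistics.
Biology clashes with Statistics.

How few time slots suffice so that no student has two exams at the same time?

4

Civics, History, Biology, Statistics are mutually in conflict, so at least 4 time slots are needed.
4 time slots suffice: Calculus=2, Civics=2, History=4, Algebra=1, Econ=4, Biology=3, Statistics=1. Every pair that conflicts lands in different time slots.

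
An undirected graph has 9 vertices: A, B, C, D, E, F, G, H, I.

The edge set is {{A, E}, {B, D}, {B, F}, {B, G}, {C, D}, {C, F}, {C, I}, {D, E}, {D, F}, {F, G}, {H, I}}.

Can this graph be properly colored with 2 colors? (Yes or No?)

No

C, D, F are pairwise adjacent, so at least 3 colors are needed.
So 2 colors are not enough.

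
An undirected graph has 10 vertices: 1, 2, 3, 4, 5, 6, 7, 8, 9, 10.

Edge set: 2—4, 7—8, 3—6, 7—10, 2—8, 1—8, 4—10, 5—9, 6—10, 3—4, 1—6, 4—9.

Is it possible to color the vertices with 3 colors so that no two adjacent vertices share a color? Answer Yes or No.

The chromatic number is 3. The cycle 7-10-4-2-8-7 has odd length 5, so it cannot be 2-colored; at least 3 colors are needed.
One proper 3-coloring: 1=b, 2=b, 3=b, 4=a, 5=a, 6=a, 7=c, 8=a, 9=b, 10=b.
That is already a proper 3-coloring.

Yes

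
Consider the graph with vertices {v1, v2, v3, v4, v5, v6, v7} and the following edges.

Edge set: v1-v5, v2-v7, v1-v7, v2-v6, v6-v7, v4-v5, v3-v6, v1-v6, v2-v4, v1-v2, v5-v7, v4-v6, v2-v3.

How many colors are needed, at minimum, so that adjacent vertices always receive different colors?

v1, v2, v6, v7 are pairwise adjacent (a clique of size 4), so at least 4 colors are needed.
4 colors suffice: color R → {v5, v6}; color B → {v2}; color G → {v1, v3, v4}; color Y → {v7}. No two adjacent vertices share a color.

4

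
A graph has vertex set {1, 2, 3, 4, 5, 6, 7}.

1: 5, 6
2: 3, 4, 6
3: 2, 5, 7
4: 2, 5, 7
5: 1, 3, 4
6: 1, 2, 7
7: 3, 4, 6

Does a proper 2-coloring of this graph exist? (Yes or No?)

The cycle 5-4-2-6-1-5 has odd length 5, so it cannot be 2-colored; at least 3 colors are needed.
So 2 colors are not enough.

No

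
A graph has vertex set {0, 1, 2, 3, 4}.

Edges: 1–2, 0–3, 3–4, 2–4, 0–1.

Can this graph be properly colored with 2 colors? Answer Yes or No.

No

The cycle 1-0-3-4-2-1 has odd length 5, so it cannot be 2-colored; at least 3 colors are needed.
So 2 colors are not enough.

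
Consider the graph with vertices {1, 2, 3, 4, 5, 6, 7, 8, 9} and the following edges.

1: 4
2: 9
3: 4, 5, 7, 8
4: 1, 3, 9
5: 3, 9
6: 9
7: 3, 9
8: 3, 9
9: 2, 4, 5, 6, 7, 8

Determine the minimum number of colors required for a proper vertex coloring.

2

3 and 4 are adjacent, so at least 2 colors are needed.
2 colors suffice: color a → {1, 3, 9}; color b → {2, 4, 5, 6, 7, 8}. Every edge joins two different colors.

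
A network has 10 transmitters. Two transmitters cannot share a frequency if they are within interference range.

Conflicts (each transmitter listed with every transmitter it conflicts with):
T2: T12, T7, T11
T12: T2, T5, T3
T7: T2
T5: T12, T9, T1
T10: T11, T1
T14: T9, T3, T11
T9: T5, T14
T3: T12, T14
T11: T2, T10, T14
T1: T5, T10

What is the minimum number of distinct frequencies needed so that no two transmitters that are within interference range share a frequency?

3

The cycle T14-T9-T5-T12-T3-T14 has odd length 5, so it cannot be 2-colored; at least 3 frequencies are needed.
3 frequencies suffice: T2=3, T12=2, T7=1, T5=1, T10=2, T14=2, T9=3, T3=1, T11=1, T1=3. Every pair that conflicts lands in different frequencies.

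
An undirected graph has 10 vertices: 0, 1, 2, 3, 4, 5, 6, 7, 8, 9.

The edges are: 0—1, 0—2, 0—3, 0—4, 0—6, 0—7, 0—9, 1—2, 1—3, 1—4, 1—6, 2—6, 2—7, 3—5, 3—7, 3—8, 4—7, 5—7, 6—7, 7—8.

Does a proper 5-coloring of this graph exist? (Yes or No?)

The chromatic number is 4. 0, 2, 6, 7 are mutually adjacent (a clique of size 4), so at least 4 colors are needed.
4 colors suffice: color red → {1, 7, 9}; color blue → {0, 5, 8}; color green → {2, 3, 4}; color yellow → {6}.
Since 5 ≥ 4, a proper 5-coloring certainly exists.

Yes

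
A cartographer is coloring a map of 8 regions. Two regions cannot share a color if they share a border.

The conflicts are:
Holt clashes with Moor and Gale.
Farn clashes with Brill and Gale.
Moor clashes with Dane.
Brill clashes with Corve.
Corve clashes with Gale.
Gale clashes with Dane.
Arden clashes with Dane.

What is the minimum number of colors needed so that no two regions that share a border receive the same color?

2

Arden and Dane conflict, so at least 2 colors are needed.
One proper 2-coloring: Holt=2, Farn=2, Moor=1, Brill=1, Corve=2, Gale=1, Arden=1, Dane=2. Every pair that conflicts lands in different colors.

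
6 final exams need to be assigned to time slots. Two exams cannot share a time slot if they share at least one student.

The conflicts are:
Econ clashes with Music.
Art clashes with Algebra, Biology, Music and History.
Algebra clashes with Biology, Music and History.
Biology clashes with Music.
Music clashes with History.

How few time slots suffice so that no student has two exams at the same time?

4

Art, Algebra, Biology, Music pairwise conflict, so at least 4 time slots are needed.
Using 4 time slots: Econ=2, Art=3, Algebra=2, Biology=4, Music=1, History=4. Each listed conflict is separated.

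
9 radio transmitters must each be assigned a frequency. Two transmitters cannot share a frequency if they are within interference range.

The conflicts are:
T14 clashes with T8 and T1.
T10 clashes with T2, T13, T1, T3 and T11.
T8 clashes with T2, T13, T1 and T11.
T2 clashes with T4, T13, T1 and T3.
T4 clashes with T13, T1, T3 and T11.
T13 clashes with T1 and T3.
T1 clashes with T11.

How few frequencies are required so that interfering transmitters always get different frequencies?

T8, T2, T13, T1 pairwise conflict, so at least 4 frequencies are needed.
A valid assignment using 4 frequencies: T14=2, T10=4, T8=4, T2=2, T4=4, T13=3, T1=1, T3=1, T11=2. Each listed conflict is separated.

4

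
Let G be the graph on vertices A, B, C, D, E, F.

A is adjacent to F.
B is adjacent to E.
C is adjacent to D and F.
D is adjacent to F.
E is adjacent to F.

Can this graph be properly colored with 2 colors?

No

C, D, F are pairwise adjacent, so at least 3 colors are needed.
So 2 colors are not enough.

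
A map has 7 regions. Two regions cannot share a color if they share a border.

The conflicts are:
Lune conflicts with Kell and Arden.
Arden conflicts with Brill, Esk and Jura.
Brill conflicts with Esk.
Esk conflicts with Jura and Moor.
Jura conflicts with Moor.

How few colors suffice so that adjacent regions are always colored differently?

Arden, Esk, Jura pairwise conflict, so at least 3 colors are needed.
3 colors suffice: color 1 → {Lune, Esk}; color 2 → {Kell, Arden, Moor}; color 3 → {Brill, Jura}. No two conflicting regions share a color.

3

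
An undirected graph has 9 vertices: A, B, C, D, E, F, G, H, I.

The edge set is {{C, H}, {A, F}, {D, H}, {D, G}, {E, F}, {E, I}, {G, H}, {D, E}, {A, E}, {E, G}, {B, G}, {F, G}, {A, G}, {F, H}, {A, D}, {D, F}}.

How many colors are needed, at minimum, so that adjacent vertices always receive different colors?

5

A, D, E, F, G form a clique, so at least 5 colors are needed.
One proper 5-coloring: A=5, B=2, C=1, D=4, E=3, F=2, G=1, H=3, I=1. Every edge joins two different colors.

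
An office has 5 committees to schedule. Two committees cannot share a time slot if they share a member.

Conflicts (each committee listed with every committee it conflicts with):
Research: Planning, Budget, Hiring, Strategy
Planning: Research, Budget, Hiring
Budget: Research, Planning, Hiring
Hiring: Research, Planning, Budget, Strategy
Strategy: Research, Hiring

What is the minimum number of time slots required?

4

Research, Planning, Budget, Hiring are mutually in conflict, so at least 4 time slots are needed.
4 time slots suffice: time slot 1 → {Research}; time slot 2 → {Hiring}; time slot 3 → {Planning, Strategy}; time slot 4 → {Budget}. No two conflicting committees share a time slot.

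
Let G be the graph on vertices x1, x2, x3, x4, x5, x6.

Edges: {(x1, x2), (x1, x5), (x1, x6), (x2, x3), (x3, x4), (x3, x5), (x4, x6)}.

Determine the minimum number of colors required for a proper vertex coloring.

3

The cycle x3-x2-x1-x6-x4-x3 has odd length 5, so it cannot be 2-colored; at least 3 colors are needed.
3 colors suffice: color 1 → {x1, x3}; color 2 → {x2, x4, x5}; color 3 → {x6}. Each edge has distinct colors on its endpoints.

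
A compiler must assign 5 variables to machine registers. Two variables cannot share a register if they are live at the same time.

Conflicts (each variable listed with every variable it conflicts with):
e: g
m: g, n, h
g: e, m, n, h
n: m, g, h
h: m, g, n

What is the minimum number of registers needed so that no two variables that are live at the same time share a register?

4

m, g, n, h are mutually in conflict, so at least 4 registers are needed.
4 registers suffice: register 1 → {g}; register 2 → {e, m}; register 3 → {n}; register 4 → {h}. No two conflicting variables share a register.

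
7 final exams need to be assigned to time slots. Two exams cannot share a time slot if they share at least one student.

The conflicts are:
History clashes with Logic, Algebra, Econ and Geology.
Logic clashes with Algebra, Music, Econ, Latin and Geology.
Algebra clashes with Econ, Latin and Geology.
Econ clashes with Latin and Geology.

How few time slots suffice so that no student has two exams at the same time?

5

History, Logic, Algebra, Econ, Geology pairwise conflict, so at least 5 time slots are needed.
5 time slots suffice: time slot 1 → {Logic}; time slot 2 → {Algebra, Music}; time slot 3 → {Econ}; time slot 4 → {History, Latin}; time slot 5 → {Geology}. Each listed conflict is separated.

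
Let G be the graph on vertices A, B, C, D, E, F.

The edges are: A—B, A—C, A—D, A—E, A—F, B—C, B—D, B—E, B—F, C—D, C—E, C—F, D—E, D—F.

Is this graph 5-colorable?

Yes

The chromatic number is 5. A, B, C, D, E are mutually adjacent (a clique of size 5), so at least 5 colors are needed.
A valid assignment using 5 colors: A=4, B=1, C=3, D=2, E=5, F=5.
That is already a proper 5-coloring.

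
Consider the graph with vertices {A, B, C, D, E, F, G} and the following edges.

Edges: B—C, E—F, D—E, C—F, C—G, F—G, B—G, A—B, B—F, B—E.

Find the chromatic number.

4

B, C, F, G are mutually adjacent (a clique of size 4), so at least 4 colors are needed.
4 colors suffice: color red → {B, D}; color blue → {A, F}; color green → {E, G}; color yellow → {C}. No two adjacent vertices share a color.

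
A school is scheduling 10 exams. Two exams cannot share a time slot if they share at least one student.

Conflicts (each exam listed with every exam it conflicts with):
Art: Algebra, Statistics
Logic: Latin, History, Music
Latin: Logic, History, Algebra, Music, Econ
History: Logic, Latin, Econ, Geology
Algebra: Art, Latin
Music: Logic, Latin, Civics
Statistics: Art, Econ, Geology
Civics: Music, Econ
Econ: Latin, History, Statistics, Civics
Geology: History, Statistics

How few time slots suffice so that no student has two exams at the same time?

Latin, History, Econ are mutually in conflict, so at least 3 time slots are needed.
3 time slots suffice: Art=3, Logic=2, Latin=1, History=3, Algebra=2, Music=3, Statistics=1, Civics=1, Econ=2, Geology=2. No two conflicting exams share a time slot.

3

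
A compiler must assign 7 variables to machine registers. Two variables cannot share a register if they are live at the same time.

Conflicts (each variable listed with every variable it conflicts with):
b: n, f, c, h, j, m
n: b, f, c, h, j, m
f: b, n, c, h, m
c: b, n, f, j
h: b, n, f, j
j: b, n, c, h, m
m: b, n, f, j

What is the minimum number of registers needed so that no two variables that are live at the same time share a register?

4

b, n, c, j pairwise conflict, so at least 4 registers are needed.
4 registers suffice: register 1 → {n}; register 2 → {b}; register 3 → {f, j}; register 4 → {c, h, m}. No two conflicting variables share a register.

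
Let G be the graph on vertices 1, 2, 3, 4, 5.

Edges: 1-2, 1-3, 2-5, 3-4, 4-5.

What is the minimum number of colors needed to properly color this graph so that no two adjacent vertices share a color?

The cycle 3-4-5-2-1-3 has odd length 5, so it cannot be 2-colored; at least 3 colors are needed.
One proper 3-coloring: 1=a, 2=b, 3=c, 4=b, 5=a. Each edge has distinct colors on its endpoints.

3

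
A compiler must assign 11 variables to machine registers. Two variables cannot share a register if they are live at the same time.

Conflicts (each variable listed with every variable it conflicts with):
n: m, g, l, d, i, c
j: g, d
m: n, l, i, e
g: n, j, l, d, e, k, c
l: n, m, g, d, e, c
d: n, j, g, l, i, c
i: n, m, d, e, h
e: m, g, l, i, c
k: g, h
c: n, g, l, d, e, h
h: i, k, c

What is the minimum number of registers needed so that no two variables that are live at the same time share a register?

5

n, g, l, d, c pairwise conflict, so at least 5 registers are needed.
Using 5 registers: n=4, j=3, m=3, g=1, l=5, d=2, i=1, e=2, k=3, c=3, h=2. No two conflicting variables share a register.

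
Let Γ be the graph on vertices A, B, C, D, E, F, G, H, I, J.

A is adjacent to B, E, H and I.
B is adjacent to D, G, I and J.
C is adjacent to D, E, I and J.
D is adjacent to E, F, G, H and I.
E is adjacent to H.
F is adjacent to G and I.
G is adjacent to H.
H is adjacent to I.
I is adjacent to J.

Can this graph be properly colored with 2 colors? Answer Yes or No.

No

D, G, H are mutually adjacent, so at least 3 colors are needed.
So 2 colors are not enough.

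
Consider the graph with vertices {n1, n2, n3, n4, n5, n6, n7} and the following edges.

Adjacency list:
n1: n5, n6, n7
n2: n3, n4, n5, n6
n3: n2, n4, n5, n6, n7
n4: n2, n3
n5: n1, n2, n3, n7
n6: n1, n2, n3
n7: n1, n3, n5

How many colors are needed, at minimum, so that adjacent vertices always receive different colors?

n1, n5, n7 form a triangle, so at least 3 colors are needed.
3 colors suffice: n1=1, n2=3, n3=1, n4=2, n5=2, n6=2, n7=3. Each edge has distinct colors on its endpoints.

3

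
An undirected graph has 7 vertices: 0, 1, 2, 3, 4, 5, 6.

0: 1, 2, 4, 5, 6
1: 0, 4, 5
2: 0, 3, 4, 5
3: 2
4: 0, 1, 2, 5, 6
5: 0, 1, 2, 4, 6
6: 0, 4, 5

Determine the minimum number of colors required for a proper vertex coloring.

0, 1, 4, 5 form a clique, so at least 4 colors are needed.
4 colors suffice: color red → {3, 5}; color blue → {4}; color green → {0}; color yellow → {1, 2, 6}. No two adjacent vertices share a color.

4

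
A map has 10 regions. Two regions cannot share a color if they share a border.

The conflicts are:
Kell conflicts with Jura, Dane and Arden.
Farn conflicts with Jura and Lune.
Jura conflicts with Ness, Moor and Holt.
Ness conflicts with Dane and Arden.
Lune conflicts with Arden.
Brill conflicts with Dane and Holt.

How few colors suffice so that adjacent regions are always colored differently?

The cycle Lune-Arden-Kell-Jura-Farn-Lune has odd length 5, so it cannot be 2-colored; at least 3 colors are needed.
One proper 3-coloring: Kell=2, Farn=2, Jura=1, Ness=2, Lune=3, Brill=3, Dane=1, Moor=2, Arden=1, Holt=2. No two conflicting regions share a color.

3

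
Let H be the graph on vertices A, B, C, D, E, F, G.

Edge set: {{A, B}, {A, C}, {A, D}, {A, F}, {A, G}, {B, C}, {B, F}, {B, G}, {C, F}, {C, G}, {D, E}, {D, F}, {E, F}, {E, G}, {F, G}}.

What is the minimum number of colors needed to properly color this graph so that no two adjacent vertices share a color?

A, B, C, F, G are mutually adjacent (a clique of size 5), so at least 5 colors are needed.
A valid assignment using 5 colors: A=green, B=purple, C=yellow, D=blue, E=green, F=red, G=blue. Each edge has distinct colors on its endpoints.

5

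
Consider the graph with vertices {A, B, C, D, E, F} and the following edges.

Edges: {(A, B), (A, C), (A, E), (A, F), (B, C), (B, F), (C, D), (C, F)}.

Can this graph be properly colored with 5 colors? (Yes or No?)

Yes

The chromatic number is 4. A, B, C, F are mutually adjacent (a clique of size 4), so at least 4 colors are needed.
4 colors suffice: color 1 → {A, D}; color 2 → {C, E}; color 3 → {F}; color 4 → {B}.
Since 5 ≥ 4, a proper 5-coloring certainly exists.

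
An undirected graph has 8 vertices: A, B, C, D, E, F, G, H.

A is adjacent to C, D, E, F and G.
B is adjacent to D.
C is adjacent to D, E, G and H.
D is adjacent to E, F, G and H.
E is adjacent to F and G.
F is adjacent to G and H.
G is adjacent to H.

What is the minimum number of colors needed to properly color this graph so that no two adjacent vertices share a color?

A, D, E, F, G are pairwise adjacent (a clique of size 5), so at least 5 colors are needed.
5 colors suffice: color 1 → {D}; color 2 → {B, G}; color 3 → {C, F}; color 4 → {A, H}; color 5 → {E}. Every edge joins two different colors.

5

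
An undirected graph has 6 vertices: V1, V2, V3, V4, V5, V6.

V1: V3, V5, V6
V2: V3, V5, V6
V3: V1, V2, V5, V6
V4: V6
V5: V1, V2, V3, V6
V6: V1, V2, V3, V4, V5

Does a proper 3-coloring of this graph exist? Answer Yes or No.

No

V1, V3, V5, V6 form a clique, so at least 4 colors are needed.
So 3 colors are not enough.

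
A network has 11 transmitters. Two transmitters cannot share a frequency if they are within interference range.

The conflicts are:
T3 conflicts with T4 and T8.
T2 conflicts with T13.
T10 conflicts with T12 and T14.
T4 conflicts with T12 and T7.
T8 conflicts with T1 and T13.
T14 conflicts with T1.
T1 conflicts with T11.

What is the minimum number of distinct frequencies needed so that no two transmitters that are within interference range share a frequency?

3

The cycle T12-T10-T14-T1-T8-T3-T4-T12 has odd length 7, so it cannot be 2-colored; at least 3 frequencies are needed.
3 frequencies suffice: frequency 1 → {T10, T4, T1, T13}; frequency 2 → {T2, T12, T8, T14, T11, T7}; frequency 3 → {T3}. Each listed conflict is separated.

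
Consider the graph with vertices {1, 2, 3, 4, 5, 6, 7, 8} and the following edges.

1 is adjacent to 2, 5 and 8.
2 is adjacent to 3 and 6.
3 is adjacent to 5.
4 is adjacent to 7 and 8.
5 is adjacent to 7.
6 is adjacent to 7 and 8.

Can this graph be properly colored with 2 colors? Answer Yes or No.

The cycle 1-2-6-7-5-1 has odd length 5, so it cannot be 2-colored; at least 3 colors are needed.
So 2 colors are not enough.

No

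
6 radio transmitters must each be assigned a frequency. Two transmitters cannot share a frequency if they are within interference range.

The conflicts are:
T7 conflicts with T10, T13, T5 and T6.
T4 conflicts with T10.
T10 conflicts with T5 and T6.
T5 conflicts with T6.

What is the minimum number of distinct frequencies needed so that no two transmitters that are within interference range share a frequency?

T7, T10, T5, T6 are mutually in conflict, so at least 4 frequencies are needed.
4 frequencies suffice: frequency 1 → {T7, T4}; frequency 2 → {T10, T13}; frequency 3 → {T6}; frequency 4 → {T5}. Every pair that conflicts lands in different frequencies.

4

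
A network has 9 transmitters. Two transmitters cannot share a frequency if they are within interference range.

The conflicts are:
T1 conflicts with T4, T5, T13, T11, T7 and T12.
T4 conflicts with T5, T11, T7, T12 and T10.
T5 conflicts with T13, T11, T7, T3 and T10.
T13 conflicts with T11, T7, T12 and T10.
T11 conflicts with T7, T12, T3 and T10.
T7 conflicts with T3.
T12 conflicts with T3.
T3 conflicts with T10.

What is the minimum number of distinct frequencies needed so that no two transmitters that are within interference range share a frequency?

5

T1, T4, T5, T11, T7 all conflict with each other, so at least 5 frequencies are needed.
5 frequencies suffice: frequency 1 → {T11}; frequency 2 → {T5, T12}; frequency 3 → {T7, T10}; frequency 4 → {T4, T13, T3}; frequency 5 → {T1}. Every pair that conflicts lands in different frequencies.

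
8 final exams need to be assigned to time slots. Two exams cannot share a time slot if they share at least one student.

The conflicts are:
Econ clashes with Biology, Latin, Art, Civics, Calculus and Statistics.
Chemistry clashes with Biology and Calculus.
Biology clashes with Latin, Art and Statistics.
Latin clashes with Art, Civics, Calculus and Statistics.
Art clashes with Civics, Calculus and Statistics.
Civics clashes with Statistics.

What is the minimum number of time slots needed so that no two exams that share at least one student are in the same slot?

5

Econ, Latin, Art, Civics, Statistics are mutually in conflict, so at least 5 time slots are needed.
5 time slots suffice: time slot 1 → {Econ, Chemistry}; time slot 2 → {Art}; time slot 3 → {Latin}; time slot 4 → {Calculus, Statistics}; time slot 5 → {Biology, Civics}. Each listed conflict is separated.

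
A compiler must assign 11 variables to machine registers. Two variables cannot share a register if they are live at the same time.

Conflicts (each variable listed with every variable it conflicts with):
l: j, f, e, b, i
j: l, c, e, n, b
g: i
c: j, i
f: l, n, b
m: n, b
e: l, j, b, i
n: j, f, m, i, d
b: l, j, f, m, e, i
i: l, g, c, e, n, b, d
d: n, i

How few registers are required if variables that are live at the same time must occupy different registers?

l, j, e, b are mutually in conflict, so at least 4 registers are needed.
4 registers suffice: l=3, j=1, g=2, c=2, f=1, m=1, e=4, n=2, b=2, i=1, d=3. Each listed conflict is separated.

4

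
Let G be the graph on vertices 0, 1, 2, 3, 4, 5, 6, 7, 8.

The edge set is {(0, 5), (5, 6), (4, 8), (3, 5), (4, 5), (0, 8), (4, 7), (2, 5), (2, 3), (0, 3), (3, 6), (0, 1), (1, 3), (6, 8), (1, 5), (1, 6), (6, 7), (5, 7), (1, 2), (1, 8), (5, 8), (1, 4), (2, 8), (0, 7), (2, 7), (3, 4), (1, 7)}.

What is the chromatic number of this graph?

0, 1, 5, 8 are mutually adjacent (a clique of size 4), so at least 4 colors are needed.
4 colors suffice: 0=yellow, 1=red, 2=yellow, 3=green, 4=yellow, 5=blue, 6=yellow, 7=green, 8=green. Each edge has distinct colors on its endpoints.

4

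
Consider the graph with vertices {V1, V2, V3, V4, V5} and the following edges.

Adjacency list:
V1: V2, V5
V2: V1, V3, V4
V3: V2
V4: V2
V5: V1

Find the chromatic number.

2

V2 and V4 are adjacent, so at least 2 colors are needed.
2 colors suffice: color red → {V2, V5}; color blue → {V1, V3, V4}. Each edge has distinct colors on its endpoints.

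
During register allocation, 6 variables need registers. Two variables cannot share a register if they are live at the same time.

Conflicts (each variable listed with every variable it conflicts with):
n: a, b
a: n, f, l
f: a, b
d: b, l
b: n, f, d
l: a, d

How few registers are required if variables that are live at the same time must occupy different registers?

3

The cycle l-d-b-f-a-l has odd length 5, so it cannot be 2-colored; at least 3 registers are needed.
A valid assignment using 3 registers: n=2, a=1, f=2, d=3, b=1, l=2. No two conflicting variables share a register.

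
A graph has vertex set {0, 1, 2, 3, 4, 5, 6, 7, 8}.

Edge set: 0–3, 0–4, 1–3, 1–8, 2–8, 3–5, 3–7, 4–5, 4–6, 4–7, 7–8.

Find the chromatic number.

2

0 and 4 are adjacent, so at least 2 colors are needed.
2 colors suffice: color a → {3, 4, 8}; color b → {0, 1, 2, 5, 6, 7}. Each edge has distinct colors on its endpoints.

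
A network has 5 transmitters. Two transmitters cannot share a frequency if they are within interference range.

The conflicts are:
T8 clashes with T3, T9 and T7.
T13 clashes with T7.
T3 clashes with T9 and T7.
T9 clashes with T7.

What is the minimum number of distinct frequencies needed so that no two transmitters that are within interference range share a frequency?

T8, T3, T9, T7 pairwise conflict, so at least 4 frequencies are needed.
4 frequencies suffice: frequency 1 → {T7}; frequency 2 → {T8, T13}; frequency 3 → {T3}; frequency 4 → {T9}. Every pair that conflicts lands in different frequencies.

4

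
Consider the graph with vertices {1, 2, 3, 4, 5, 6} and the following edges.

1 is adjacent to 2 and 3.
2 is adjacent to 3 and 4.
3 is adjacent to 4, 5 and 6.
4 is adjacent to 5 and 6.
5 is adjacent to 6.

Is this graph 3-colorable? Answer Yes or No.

No

3, 4, 5, 6 are pairwise adjacent (a clique of size 4), so at least 4 colors are needed.
So 3 colors are not enough.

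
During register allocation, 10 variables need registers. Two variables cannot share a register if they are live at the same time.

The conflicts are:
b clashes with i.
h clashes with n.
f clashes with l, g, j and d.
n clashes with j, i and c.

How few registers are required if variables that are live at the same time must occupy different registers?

2

f and g conflict, so at least 2 registers are needed.
2 registers suffice: register 1 → {b, f, n}; register 2 → {h, l, g, j, d, i, c}. No two conflicting variables share a register.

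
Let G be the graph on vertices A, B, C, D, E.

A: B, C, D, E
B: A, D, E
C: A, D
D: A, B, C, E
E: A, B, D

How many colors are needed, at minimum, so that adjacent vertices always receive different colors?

A, B, D, E are mutually adjacent (a clique of size 4), so at least 4 colors are needed.
A valid assignment using 4 colors: A=2, B=3, C=3, D=1, E=4. Each edge has distinct colors on its endpoints.

4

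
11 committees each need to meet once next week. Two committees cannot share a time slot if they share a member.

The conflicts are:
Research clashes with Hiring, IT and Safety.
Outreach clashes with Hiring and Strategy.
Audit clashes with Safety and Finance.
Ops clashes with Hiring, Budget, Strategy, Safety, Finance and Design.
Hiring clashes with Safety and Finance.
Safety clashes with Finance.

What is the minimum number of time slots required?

Ops, Hiring, Safety, Finance all conflict with each other, so at least 4 time slots are needed.
4 time slots suffice: time slot 1 → {Research, Outreach, Audit, Ops}; time slot 2 → {Hiring, Budget, IT, Strategy, Design}; time slot 3 → {Safety}; time slot 4 → {Finance}. Every pair that conflicts lands in different time slots.

4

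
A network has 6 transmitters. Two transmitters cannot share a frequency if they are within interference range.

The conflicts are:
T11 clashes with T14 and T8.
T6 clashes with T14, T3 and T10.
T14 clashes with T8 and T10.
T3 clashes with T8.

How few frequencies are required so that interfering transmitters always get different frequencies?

3

T6, T14, T10 pairwise conflict, so at least 3 frequencies are needed.
3 frequencies suffice: frequency 1 → {T14, T3}; frequency 2 → {T6, T8}; frequency 3 → {T11, T10}. Every pair that conflicts lands in different frequencies.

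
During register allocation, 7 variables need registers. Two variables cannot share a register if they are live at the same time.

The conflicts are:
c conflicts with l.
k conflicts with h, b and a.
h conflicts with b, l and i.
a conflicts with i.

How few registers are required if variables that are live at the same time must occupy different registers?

3

k, h, b pairwise conflict, so at least 3 registers are needed.
3 registers suffice: register 1 → {c, h, a}; register 2 → {k, l, i}; register 3 → {b}. Every pair that conflicts lands in different registers.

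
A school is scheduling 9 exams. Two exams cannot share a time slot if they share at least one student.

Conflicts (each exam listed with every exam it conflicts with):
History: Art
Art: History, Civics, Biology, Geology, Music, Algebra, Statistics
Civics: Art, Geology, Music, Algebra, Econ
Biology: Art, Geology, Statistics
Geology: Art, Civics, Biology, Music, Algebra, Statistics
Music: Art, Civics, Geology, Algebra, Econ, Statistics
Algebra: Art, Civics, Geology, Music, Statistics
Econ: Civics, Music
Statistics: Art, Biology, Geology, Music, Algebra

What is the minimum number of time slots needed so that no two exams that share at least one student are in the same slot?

Art, Civics, Geology, Music, Algebra are mutually in conflict, so at least 5 time slots are needed.
5 time slots suffice: time slot 1 → {Art, Econ}; time slot 2 → {History, Biology, Music}; time slot 3 → {Geology}; time slot 4 → {Algebra}; time slot 5 → {Civics, Statistics}. No two conflicting exams share a time slot.

5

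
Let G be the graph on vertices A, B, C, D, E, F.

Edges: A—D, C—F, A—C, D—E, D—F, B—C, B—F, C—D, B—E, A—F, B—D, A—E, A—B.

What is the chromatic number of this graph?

A, B, C, D, F are pairwise adjacent (a clique of size 5), so at least 5 colors are needed.
5 colors suffice: color red → {D}; color blue → {A}; color green → {B}; color yellow → {E, F}; color purple → {C}. No two adjacent vertices share a color.

5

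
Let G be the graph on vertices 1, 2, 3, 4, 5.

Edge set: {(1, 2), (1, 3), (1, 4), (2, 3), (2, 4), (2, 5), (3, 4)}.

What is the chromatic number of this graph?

4

1, 2, 3, 4 are pairwise adjacent (a clique of size 4), so at least 4 colors are needed.
4 colors suffice: color a → {2}; color b → {1, 5}; color c → {3}; color d → {4}. Every edge joins two different colors.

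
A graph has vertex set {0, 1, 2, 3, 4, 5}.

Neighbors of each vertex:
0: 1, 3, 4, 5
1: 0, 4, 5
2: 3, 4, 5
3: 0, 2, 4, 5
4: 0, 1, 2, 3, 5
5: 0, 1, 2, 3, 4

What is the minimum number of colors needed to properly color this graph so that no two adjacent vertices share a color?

4

2, 3, 4, 5 form a clique, so at least 4 colors are needed.
4 colors suffice: color a → {4}; color b → {5}; color c → {1, 3}; color d → {0, 2}. No two adjacent vertices share a color.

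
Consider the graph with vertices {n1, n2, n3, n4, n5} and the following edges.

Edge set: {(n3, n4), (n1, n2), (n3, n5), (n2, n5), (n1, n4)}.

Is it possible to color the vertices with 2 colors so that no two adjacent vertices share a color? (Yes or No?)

No

The cycle n1-n4-n3-n5-n2-n1 has odd length 5, so it cannot be 2-colored; at least 3 colors are needed.
So 2 colors are not enough.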